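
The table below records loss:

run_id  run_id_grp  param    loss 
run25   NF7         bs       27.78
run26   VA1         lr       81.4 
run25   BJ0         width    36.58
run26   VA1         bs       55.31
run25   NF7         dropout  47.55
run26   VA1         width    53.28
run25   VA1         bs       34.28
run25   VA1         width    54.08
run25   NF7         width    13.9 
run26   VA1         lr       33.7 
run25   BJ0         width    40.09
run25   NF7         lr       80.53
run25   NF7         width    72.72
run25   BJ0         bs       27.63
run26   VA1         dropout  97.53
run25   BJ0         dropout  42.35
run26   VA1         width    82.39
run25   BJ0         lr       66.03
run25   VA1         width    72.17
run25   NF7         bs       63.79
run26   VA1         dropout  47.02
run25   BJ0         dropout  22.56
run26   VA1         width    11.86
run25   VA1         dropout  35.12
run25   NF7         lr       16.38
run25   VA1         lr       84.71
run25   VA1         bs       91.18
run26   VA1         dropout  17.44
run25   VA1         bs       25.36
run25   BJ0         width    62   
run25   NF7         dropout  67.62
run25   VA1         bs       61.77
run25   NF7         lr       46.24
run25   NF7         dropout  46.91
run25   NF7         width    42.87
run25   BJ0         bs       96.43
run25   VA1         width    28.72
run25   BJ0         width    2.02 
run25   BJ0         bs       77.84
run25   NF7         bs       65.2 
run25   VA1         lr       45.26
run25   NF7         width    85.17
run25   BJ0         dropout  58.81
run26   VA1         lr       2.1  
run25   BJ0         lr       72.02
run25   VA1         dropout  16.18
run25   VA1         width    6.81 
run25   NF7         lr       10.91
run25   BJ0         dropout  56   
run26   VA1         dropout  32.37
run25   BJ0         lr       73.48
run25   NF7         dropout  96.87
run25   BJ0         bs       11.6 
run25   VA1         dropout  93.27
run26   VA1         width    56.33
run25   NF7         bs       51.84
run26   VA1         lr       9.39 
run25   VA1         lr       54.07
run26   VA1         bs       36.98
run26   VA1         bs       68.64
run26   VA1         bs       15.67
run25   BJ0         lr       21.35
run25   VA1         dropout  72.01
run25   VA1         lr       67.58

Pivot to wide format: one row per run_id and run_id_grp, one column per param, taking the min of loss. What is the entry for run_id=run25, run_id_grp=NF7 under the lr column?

10.91

Rows with run_id=run25, run_id_grp=NF7 and param=lr: loss values are 80.53, 16.38, 46.24, 10.91.
min(80.53, 16.38, 46.24, 10.91) = 10.91.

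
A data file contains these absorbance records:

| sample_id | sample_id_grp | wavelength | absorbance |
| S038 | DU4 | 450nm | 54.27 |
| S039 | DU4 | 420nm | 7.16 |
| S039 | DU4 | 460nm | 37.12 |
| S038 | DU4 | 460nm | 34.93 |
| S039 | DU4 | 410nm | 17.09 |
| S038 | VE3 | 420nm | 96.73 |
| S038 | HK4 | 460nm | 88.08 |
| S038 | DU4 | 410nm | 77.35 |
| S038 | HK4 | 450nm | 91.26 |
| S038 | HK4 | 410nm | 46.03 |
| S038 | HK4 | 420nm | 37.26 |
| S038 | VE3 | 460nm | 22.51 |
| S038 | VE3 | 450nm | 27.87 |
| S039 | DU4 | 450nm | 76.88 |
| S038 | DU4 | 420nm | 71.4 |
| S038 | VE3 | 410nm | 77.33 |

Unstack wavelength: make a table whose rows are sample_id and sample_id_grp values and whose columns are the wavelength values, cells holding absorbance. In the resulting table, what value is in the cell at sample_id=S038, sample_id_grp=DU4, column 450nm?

54.27

Wide layout: rows indexed by sample_id and sample_id_grp, columns are the 4 distinct wavelength values (450nm, 420nm, 460nm, 410nm).
Cell (sample_id=S038, sample_id_grp=DU4, wavelength=450nm) draws from the long row where sample_id=S038, sample_id_grp=DU4 and wavelength=450nm, which has absorbance=54.27.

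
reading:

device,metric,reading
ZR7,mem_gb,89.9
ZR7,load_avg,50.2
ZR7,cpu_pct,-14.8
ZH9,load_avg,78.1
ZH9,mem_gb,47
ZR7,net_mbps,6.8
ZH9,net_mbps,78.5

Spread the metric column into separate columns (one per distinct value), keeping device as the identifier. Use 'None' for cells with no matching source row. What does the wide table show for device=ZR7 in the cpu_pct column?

The long row with device=ZR7, metric=cpu_pct has reading=-14.8.

-14.8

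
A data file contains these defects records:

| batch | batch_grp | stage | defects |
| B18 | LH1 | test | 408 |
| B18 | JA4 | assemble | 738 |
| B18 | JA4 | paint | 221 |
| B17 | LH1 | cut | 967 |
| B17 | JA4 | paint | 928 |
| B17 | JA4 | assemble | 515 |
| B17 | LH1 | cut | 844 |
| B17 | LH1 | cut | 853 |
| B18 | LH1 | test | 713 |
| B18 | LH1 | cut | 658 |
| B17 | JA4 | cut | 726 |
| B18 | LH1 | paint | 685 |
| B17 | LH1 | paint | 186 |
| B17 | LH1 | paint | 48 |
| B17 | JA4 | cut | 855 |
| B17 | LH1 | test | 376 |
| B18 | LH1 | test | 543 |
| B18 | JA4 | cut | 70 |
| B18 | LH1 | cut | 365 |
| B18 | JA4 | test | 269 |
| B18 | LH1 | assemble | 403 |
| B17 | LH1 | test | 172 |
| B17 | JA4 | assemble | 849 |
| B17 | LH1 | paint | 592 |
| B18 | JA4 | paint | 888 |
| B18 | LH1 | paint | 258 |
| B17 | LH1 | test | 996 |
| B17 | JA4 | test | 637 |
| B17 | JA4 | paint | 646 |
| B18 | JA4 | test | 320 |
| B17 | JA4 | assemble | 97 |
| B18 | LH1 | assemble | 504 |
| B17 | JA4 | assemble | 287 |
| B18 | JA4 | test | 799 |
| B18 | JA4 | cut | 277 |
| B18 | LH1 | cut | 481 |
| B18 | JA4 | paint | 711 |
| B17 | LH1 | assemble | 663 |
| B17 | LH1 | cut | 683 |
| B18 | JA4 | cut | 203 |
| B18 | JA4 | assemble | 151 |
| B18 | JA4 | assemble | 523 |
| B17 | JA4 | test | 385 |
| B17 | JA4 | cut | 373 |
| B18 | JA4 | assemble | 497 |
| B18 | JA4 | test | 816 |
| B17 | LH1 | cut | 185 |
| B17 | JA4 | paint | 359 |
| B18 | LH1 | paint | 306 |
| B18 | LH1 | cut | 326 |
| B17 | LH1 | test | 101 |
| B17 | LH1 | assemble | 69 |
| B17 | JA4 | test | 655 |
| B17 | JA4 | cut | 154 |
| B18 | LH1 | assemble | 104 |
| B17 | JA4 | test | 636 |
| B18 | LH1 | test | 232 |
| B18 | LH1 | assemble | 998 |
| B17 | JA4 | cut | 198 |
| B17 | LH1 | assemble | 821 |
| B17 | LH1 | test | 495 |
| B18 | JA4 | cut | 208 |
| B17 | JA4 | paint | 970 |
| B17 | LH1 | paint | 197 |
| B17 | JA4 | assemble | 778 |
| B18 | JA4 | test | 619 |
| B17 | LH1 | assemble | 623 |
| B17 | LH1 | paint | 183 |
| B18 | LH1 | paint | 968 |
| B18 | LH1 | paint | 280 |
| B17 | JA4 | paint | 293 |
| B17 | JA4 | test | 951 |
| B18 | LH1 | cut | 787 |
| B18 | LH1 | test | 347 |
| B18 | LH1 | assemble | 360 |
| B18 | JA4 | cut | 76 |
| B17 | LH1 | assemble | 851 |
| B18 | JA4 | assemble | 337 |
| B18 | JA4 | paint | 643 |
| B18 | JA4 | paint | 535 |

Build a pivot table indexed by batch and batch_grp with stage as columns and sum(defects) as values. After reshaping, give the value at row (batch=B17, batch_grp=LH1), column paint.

Rows with batch=B17, batch_grp=LH1 and stage=paint: defects values are 186, 48, 592, 197, 183.
186 + 48 + 592 + 197 + 183 = 1206.

1206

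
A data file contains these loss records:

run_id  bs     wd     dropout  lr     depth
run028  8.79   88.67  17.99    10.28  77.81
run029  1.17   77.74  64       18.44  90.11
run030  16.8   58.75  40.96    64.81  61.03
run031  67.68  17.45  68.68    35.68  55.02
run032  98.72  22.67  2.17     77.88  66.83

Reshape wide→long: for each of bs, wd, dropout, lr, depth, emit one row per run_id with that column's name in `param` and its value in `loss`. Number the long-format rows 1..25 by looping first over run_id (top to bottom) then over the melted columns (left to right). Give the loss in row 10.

25 rows total (5 × 5). Row 10: index ⌊(10-1)/5⌋ = 1 into run_id → run029; (10-1) mod 5 = 4 into the melted columns → depth.
So row 10 is (run029, depth, 90.11); loss = 90.11.

90.11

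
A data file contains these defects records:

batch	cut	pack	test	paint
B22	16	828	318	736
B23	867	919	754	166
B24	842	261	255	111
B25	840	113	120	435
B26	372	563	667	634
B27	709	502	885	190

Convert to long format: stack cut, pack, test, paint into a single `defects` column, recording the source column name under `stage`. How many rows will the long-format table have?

24

6 batch values × 4 melted columns = 24 rows.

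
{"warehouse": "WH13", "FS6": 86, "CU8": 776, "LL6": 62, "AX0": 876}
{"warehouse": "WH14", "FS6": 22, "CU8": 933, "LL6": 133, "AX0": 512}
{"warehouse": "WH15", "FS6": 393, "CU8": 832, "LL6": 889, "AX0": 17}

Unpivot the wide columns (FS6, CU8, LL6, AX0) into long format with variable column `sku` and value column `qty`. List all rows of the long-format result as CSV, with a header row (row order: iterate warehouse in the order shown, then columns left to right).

warehouse,sku,qty
WH13,FS6,86
WH13,CU8,776
WH13,LL6,62
WH13,AX0,876
WH14,FS6,22
WH14,CU8,933
WH14,LL6,133
WH14,AX0,512
WH15,FS6,393
WH15,CU8,832
WH15,LL6,889
WH15,AX0,17

Each (warehouse, column) pair becomes one row: 3 × 4 = 12 rows.
For example, (WH13, FS6) → qty=86.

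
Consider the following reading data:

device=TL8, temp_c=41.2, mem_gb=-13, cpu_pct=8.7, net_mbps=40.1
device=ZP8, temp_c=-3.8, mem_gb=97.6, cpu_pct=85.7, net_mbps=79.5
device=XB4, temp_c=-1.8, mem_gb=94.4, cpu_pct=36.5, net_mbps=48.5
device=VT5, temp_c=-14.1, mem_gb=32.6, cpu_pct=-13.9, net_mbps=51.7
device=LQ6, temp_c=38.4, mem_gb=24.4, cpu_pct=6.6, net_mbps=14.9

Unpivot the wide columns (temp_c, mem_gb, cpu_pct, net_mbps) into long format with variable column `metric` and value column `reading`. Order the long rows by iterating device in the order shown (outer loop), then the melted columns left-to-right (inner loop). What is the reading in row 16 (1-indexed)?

51.7

20 rows total (5 × 4). Row 16: index ⌊(16-1)/4⌋ = 3 into device → VT5; (16-1) mod 4 = 3 into the melted columns → net_mbps.
So row 16 is (VT5, net_mbps, 51.7); reading = 51.7.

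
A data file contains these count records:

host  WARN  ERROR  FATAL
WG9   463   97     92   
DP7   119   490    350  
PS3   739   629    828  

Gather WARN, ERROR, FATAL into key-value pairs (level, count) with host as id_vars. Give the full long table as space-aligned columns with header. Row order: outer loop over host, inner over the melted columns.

Each (host, column) pair becomes one row: 3 × 3 = 9 rows.
For example, (WG9, WARN) → count=463.

host  level  count
WG9   WARN   463  
WG9   ERROR  97   
WG9   FATAL  92   
DP7   WARN   119  
DP7   ERROR  490  
DP7   FATAL  350  
PS3   WARN   739  
PS3   ERROR  629  
PS3   FATAL  828  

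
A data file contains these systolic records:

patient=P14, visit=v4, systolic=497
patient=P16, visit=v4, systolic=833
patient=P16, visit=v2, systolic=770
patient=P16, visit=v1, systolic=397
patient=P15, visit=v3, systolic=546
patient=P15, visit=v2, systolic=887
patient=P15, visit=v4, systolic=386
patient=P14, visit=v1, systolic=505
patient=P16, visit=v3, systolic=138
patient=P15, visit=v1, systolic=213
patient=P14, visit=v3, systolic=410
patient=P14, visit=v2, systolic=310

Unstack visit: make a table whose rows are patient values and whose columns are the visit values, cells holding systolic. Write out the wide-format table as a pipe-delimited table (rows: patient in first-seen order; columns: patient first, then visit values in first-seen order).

| patient | v4 | v2 | v1 | v3 |
| P14 | 497 | 310 | 505 | 410 |
| P16 | 833 | 770 | 397 | 138 |
| P15 | 386 | 887 | 213 | 546 |

Columns: patient plus the 4 distinct visit values (v4, v2, v1, v3).
For example, row P14 column v4 takes systolic=497 from the long row (P14, v4).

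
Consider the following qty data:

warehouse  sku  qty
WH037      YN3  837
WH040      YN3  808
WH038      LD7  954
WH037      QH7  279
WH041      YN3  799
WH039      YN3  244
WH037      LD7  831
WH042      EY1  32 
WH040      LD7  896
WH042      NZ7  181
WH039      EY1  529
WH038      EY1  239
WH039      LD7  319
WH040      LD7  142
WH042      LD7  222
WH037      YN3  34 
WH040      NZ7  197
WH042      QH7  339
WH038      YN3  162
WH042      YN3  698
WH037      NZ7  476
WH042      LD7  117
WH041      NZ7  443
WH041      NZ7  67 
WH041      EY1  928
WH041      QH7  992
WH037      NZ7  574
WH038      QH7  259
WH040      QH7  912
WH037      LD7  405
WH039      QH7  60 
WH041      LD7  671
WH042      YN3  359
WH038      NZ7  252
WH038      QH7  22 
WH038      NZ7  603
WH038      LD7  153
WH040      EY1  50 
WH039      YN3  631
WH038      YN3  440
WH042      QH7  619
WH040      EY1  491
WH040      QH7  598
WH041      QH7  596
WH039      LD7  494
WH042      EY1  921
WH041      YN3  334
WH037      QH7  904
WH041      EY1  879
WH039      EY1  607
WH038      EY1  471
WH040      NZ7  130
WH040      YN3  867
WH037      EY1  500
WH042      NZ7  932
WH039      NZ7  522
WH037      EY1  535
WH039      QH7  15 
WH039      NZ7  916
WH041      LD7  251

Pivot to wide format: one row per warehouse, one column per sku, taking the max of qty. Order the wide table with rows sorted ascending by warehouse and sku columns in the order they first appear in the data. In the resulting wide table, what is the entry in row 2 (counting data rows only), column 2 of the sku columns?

954

With rows sorted ascending by warehouse, row 2 is warehouse=WH038. sku columns in first-appearance order: YN3, LD7, QH7, EY1, NZ7; column 2 is LD7.
Long rows with warehouse=WH038, sku=LD7: max(954, 153) = 954.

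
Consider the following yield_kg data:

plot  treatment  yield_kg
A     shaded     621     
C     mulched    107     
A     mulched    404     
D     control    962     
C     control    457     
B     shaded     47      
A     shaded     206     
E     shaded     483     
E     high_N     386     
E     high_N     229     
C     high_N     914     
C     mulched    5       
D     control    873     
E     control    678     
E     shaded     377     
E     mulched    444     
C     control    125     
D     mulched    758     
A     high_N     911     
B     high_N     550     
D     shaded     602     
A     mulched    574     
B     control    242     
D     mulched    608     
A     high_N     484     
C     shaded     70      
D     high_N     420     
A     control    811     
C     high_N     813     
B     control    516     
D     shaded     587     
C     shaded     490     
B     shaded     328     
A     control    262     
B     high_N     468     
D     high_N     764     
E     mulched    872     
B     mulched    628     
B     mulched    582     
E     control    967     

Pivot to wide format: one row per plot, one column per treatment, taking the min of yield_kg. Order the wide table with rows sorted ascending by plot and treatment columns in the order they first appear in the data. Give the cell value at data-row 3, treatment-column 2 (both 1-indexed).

5

With rows sorted ascending by plot, row 3 is plot=C. treatment columns in first-appearance order: shaded, mulched, control, high_N; column 2 is mulched.
Long rows with plot=C, treatment=mulched: min(107, 5) = 5.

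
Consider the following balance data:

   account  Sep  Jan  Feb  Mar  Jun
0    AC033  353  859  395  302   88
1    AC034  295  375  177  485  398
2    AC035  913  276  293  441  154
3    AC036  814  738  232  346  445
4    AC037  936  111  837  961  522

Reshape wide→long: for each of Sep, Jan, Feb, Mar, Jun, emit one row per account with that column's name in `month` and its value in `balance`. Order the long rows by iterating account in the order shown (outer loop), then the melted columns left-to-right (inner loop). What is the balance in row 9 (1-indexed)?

485

25 rows total (5 × 5). Row 9: index ⌊(9-1)/5⌋ = 1 into account → AC034; (9-1) mod 5 = 3 into the melted columns → Mar.
So row 9 is (AC034, Mar, 485); balance = 485.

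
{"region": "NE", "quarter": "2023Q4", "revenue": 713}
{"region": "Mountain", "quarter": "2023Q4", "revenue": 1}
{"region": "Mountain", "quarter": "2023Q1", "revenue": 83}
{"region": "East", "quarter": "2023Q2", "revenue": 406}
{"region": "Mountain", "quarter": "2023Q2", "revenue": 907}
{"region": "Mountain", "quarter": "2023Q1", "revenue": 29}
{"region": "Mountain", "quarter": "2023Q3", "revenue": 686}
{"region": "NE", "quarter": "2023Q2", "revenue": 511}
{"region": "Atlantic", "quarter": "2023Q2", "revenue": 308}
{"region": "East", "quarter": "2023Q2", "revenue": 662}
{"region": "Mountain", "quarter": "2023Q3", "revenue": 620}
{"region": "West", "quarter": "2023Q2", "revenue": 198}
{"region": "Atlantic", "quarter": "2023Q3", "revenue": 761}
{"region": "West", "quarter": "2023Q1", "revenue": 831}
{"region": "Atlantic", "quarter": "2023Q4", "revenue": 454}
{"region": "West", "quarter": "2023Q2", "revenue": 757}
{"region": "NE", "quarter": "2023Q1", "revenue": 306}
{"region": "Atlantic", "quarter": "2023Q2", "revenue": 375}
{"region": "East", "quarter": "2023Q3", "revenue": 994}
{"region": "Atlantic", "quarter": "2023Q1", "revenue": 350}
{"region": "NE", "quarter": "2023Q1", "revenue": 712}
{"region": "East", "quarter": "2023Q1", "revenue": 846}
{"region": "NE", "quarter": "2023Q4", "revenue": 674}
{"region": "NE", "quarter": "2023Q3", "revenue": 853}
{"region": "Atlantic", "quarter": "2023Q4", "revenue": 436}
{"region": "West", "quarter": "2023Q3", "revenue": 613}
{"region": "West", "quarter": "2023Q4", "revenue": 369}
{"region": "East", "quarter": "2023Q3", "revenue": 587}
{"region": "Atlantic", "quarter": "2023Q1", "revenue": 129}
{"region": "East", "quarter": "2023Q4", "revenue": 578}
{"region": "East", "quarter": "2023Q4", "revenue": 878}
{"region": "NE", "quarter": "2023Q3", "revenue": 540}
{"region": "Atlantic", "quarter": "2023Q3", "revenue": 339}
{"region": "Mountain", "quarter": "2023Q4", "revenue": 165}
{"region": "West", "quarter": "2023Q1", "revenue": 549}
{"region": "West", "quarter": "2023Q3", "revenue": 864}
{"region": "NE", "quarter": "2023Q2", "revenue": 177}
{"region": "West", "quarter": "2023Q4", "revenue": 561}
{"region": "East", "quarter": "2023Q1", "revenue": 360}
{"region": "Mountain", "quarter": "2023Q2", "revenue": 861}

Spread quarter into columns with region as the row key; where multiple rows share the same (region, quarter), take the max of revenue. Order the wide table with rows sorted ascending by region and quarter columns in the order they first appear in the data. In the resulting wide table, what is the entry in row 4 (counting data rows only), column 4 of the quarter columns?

853

With rows sorted ascending by region, row 4 is region=NE. quarter columns in first-appearance order: 2023Q4, 2023Q1, 2023Q2, 2023Q3; column 4 is 2023Q3.
Long rows with region=NE, quarter=2023Q3: max(853, 540) = 853.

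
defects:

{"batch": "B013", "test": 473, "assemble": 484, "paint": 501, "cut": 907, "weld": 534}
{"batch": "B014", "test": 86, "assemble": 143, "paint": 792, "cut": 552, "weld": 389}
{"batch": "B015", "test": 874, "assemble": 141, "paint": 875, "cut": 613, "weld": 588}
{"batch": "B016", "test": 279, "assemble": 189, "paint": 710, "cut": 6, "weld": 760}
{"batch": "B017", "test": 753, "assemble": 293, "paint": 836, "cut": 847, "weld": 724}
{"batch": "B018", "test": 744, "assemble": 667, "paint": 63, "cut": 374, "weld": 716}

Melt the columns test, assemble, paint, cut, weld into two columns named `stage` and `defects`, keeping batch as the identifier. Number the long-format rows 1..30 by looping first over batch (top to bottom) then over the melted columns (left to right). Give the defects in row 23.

836

30 rows total (6 × 5). Row 23: index ⌊(23-1)/5⌋ = 4 into batch → B017; (23-1) mod 5 = 2 into the melted columns → paint.
So row 23 is (B017, paint, 836); defects = 836.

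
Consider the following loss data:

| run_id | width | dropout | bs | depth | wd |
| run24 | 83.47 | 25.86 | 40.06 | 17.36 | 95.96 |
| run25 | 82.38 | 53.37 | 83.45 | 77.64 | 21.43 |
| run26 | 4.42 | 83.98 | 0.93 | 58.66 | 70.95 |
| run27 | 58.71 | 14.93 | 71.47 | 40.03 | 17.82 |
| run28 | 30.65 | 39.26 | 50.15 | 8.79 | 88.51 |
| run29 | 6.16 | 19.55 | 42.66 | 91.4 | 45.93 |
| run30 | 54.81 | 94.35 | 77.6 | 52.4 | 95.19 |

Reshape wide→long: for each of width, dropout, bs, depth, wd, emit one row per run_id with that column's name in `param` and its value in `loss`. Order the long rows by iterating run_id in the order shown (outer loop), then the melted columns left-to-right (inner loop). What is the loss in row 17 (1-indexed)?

14.93

35 rows total (7 × 5). Row 17: index ⌊(17-1)/5⌋ = 3 into run_id → run27; (17-1) mod 5 = 1 into the melted columns → dropout.
So row 17 is (run27, dropout, 14.93); loss = 14.93.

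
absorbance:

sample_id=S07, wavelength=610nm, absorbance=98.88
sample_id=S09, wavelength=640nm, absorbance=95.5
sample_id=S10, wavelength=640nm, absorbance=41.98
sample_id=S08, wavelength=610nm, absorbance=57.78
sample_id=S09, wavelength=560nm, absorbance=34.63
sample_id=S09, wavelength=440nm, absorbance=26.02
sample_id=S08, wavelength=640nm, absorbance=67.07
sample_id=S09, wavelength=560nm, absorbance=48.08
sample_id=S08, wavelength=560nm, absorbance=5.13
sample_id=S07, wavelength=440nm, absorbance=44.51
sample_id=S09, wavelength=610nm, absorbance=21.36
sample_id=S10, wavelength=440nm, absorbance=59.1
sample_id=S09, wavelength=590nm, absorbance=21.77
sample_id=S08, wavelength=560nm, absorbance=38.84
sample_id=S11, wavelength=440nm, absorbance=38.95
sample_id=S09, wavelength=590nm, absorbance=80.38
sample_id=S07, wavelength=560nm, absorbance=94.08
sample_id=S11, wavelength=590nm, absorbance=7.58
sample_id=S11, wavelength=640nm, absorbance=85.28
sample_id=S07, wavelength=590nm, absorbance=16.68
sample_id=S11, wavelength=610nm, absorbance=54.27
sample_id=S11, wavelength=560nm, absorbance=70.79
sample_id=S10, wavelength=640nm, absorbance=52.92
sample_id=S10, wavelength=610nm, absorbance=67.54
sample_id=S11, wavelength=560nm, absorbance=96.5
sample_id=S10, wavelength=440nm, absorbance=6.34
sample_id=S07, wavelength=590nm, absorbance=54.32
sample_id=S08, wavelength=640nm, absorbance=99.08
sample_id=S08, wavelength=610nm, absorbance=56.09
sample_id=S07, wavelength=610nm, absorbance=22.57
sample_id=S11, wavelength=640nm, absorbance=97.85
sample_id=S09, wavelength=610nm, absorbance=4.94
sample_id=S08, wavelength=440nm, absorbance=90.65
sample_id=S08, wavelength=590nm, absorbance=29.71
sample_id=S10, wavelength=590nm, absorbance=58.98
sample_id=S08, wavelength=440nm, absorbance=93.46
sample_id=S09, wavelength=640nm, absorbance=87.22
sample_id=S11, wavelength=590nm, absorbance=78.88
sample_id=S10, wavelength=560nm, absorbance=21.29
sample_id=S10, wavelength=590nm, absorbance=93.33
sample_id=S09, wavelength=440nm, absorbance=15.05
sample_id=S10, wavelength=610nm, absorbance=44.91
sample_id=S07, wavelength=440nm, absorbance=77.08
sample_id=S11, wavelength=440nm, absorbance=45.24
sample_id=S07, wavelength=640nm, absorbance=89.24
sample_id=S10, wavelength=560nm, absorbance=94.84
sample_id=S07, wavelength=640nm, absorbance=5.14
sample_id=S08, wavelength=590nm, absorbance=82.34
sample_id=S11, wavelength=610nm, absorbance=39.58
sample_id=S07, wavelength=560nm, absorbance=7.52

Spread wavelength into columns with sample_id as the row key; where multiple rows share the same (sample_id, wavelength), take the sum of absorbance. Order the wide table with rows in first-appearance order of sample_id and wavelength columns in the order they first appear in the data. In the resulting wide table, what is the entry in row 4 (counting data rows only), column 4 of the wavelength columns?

184.11

With rows in first-appearance order of sample_id, row 4 is sample_id=S08. wavelength columns in first-appearance order: 610nm, 640nm, 560nm, 440nm, 590nm; column 4 is 440nm.
Long rows with sample_id=S08, wavelength=440nm: 90.65 + 93.46 = 184.11.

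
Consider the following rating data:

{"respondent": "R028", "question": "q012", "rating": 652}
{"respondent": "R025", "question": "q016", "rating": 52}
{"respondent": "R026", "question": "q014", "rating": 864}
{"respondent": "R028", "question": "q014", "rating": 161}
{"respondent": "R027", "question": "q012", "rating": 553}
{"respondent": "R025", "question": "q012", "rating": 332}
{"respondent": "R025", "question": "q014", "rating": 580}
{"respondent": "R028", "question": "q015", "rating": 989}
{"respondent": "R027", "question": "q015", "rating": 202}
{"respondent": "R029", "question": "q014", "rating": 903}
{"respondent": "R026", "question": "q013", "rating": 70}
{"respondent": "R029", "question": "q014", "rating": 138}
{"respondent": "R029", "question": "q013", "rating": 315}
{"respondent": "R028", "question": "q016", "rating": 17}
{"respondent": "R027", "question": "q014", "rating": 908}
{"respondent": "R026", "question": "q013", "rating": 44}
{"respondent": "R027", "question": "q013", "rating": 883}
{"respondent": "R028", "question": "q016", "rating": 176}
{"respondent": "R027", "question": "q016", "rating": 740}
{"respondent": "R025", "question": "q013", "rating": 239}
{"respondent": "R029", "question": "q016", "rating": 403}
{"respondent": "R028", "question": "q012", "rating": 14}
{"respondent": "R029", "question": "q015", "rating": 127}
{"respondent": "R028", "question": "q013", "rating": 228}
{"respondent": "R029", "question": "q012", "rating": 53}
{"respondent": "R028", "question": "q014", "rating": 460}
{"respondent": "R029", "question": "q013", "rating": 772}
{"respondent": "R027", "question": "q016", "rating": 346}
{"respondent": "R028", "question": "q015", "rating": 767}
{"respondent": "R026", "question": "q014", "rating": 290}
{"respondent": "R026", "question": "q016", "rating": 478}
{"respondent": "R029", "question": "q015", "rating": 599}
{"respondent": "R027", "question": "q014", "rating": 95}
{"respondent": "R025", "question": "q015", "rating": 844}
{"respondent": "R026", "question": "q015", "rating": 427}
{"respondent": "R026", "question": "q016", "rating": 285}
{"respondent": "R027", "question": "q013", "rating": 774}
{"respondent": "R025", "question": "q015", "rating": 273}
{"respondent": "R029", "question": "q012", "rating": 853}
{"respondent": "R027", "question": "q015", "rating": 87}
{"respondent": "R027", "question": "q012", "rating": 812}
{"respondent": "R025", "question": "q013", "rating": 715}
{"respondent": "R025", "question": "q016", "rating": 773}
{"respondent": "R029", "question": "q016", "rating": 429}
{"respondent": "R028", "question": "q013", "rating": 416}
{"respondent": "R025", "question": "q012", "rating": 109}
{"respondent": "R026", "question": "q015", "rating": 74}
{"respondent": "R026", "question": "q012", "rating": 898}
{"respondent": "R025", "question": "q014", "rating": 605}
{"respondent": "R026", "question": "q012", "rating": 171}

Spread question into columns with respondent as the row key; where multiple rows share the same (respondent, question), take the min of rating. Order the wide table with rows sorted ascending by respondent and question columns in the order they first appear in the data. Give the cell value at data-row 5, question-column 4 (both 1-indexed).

With rows sorted ascending by respondent, row 5 is respondent=R029. question columns in first-appearance order: q012, q016, q014, q015, q013; column 4 is q015.
Long rows with respondent=R029, question=q015: min(127, 599) = 127.

127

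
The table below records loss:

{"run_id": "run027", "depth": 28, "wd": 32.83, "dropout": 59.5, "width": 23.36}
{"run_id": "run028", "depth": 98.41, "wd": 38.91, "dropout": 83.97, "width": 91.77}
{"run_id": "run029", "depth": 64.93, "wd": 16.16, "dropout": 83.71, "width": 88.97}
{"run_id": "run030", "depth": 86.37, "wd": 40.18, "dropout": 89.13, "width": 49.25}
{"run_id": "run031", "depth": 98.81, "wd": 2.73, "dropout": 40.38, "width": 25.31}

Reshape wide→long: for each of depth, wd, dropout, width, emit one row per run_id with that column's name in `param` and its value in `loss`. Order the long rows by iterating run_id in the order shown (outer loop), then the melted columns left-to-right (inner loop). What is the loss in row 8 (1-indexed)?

91.77

20 rows total (5 × 4). Row 8: index ⌊(8-1)/4⌋ = 1 into run_id → run028; (8-1) mod 4 = 3 into the melted columns → width.
So row 8 is (run028, width, 91.77); loss = 91.77.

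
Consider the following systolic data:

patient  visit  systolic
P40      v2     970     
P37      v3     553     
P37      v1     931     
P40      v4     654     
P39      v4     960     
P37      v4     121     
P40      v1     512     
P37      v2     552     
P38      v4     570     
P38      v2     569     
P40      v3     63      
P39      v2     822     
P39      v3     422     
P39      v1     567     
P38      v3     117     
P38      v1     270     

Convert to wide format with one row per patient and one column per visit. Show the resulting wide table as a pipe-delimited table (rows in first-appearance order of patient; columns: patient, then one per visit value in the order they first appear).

| patient | v2 | v3 | v1 | v4 |
| P40 | 970 | 63 | 512 | 654 |
| P37 | 552 | 553 | 931 | 121 |
| P39 | 822 | 422 | 567 | 960 |
| P38 | 569 | 117 | 270 | 570 |

Columns: patient plus the 4 distinct visit values (v2, v3, v1, v4).
For example, row P40 column v2 takes systolic=970 from the long row (P40, v2).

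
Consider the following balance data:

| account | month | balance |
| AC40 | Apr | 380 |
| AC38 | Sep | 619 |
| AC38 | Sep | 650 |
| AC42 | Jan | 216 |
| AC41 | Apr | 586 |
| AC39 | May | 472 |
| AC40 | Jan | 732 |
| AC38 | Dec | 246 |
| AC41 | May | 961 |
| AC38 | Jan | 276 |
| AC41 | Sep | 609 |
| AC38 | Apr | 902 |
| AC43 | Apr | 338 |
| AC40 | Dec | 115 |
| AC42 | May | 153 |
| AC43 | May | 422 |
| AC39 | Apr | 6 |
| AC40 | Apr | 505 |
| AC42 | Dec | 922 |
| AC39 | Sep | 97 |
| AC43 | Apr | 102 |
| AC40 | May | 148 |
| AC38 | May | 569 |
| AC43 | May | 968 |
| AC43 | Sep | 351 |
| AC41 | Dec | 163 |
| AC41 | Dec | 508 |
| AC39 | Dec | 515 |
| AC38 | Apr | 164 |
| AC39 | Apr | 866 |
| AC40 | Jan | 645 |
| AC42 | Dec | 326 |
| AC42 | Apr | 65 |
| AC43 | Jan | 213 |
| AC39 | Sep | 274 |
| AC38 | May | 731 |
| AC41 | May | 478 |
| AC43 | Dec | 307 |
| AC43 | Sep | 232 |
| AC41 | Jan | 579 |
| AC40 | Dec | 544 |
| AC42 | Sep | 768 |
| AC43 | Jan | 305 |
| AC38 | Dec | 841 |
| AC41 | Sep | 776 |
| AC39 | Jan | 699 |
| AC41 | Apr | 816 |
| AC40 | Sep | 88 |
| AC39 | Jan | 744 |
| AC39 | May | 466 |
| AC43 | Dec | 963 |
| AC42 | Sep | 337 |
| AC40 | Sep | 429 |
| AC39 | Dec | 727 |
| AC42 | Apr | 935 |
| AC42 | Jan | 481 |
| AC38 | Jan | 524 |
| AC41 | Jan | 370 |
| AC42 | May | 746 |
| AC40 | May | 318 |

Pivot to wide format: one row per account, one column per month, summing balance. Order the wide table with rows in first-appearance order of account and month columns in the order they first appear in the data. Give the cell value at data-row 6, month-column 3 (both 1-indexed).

With rows in first-appearance order of account, row 6 is account=AC43. month columns in first-appearance order: Apr, Sep, Jan, May, Dec; column 3 is Jan.
Long rows with account=AC43, month=Jan: 213 + 305 = 518.

518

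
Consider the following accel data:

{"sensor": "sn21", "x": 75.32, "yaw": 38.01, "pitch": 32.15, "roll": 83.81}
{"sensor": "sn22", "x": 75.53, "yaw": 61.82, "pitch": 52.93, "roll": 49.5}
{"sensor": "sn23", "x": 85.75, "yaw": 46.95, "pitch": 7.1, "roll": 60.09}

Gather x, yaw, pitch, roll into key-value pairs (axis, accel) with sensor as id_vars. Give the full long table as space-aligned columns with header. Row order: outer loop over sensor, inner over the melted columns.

Each (sensor, column) pair becomes one row: 3 × 4 = 12 rows.
For example, (sn21, x) → accel=75.32.

sensor  axis   accel
sn21    x      75.32
sn21    yaw    38.01
sn21    pitch  32.15
sn21    roll   83.81
sn22    x      75.53
sn22    yaw    61.82
sn22    pitch  52.93
sn22    roll   49.5 
sn23    x      85.75
sn23    yaw    46.95
sn23    pitch  7.1  
sn23    roll   60.09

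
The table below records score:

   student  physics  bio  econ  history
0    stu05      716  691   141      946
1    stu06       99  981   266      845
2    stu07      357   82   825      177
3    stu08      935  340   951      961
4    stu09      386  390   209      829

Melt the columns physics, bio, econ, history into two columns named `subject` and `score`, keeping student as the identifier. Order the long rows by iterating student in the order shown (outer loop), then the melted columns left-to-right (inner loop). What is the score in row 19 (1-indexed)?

20 rows total (5 × 4). Row 19: index ⌊(19-1)/4⌋ = 4 into student → stu09; (19-1) mod 4 = 2 into the melted columns → econ.
So row 19 is (stu09, econ, 209); score = 209.

209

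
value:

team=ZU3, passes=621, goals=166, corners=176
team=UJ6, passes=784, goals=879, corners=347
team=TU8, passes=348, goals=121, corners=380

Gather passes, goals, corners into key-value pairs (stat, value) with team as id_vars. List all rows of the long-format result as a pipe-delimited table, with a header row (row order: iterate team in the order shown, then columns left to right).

Each (team, column) pair becomes one row: 3 × 3 = 9 rows.
For example, (ZU3, passes) → value=621.

| team | stat | value |
| ZU3 | passes | 621 |
| ZU3 | goals | 166 |
| ZU3 | corners | 176 |
| UJ6 | passes | 784 |
| UJ6 | goals | 879 |
| UJ6 | corners | 347 |
| TU8 | passes | 348 |
| TU8 | goals | 121 |
| TU8 | corners | 380 |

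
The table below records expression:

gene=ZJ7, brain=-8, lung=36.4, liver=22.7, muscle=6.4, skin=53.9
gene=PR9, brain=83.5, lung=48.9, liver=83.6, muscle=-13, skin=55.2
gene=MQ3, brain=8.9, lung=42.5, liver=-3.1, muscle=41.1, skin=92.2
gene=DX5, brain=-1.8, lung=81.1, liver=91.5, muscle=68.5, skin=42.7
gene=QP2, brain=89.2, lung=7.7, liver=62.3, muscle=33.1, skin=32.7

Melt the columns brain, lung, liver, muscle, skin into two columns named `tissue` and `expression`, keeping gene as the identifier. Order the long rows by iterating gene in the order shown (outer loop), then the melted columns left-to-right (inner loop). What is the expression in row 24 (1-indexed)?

25 rows total (5 × 5). Row 24: index ⌊(24-1)/5⌋ = 4 into gene → QP2; (24-1) mod 5 = 3 into the melted columns → muscle.
So row 24 is (QP2, muscle, 33.1); expression = 33.1.

33.1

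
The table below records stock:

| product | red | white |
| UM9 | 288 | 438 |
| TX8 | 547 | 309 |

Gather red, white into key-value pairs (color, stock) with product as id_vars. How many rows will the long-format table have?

4

2 product values × 2 melted columns = 4 rows.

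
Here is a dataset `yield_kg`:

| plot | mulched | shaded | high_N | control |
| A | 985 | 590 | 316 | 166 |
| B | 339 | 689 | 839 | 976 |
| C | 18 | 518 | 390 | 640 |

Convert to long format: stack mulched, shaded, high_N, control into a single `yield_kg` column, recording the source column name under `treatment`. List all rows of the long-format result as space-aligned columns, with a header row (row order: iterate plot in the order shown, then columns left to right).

Each (plot, column) pair becomes one row: 3 × 4 = 12 rows.
For example, (A, mulched) → yield_kg=985.

plot  treatment  yield_kg
A     mulched    985     
A     shaded     590     
A     high_N     316     
A     control    166     
B     mulched    339     
B     shaded     689     
B     high_N     839     
B     control    976     
C     mulched    18      
C     shaded     518     
C     high_N     390     
C     control    640     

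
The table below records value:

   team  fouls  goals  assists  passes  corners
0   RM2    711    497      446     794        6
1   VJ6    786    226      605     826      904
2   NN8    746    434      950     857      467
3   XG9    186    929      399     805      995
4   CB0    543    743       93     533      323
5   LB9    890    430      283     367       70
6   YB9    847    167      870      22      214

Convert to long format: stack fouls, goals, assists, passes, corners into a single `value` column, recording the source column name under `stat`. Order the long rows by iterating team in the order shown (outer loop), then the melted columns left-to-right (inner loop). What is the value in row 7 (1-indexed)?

226

35 rows total (7 × 5). Row 7: index ⌊(7-1)/5⌋ = 1 into team → VJ6; (7-1) mod 5 = 1 into the melted columns → goals.
So row 7 is (VJ6, goals, 226); value = 226.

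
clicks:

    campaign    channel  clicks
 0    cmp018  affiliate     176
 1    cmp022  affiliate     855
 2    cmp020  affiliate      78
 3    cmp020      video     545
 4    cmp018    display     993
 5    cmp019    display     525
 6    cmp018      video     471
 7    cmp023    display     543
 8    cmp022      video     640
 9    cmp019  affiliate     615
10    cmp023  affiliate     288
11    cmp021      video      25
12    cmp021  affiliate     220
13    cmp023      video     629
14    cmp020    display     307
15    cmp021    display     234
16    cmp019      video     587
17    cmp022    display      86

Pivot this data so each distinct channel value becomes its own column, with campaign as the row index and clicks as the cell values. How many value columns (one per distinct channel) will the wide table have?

3

3 distinct channel values: affiliate, video, display.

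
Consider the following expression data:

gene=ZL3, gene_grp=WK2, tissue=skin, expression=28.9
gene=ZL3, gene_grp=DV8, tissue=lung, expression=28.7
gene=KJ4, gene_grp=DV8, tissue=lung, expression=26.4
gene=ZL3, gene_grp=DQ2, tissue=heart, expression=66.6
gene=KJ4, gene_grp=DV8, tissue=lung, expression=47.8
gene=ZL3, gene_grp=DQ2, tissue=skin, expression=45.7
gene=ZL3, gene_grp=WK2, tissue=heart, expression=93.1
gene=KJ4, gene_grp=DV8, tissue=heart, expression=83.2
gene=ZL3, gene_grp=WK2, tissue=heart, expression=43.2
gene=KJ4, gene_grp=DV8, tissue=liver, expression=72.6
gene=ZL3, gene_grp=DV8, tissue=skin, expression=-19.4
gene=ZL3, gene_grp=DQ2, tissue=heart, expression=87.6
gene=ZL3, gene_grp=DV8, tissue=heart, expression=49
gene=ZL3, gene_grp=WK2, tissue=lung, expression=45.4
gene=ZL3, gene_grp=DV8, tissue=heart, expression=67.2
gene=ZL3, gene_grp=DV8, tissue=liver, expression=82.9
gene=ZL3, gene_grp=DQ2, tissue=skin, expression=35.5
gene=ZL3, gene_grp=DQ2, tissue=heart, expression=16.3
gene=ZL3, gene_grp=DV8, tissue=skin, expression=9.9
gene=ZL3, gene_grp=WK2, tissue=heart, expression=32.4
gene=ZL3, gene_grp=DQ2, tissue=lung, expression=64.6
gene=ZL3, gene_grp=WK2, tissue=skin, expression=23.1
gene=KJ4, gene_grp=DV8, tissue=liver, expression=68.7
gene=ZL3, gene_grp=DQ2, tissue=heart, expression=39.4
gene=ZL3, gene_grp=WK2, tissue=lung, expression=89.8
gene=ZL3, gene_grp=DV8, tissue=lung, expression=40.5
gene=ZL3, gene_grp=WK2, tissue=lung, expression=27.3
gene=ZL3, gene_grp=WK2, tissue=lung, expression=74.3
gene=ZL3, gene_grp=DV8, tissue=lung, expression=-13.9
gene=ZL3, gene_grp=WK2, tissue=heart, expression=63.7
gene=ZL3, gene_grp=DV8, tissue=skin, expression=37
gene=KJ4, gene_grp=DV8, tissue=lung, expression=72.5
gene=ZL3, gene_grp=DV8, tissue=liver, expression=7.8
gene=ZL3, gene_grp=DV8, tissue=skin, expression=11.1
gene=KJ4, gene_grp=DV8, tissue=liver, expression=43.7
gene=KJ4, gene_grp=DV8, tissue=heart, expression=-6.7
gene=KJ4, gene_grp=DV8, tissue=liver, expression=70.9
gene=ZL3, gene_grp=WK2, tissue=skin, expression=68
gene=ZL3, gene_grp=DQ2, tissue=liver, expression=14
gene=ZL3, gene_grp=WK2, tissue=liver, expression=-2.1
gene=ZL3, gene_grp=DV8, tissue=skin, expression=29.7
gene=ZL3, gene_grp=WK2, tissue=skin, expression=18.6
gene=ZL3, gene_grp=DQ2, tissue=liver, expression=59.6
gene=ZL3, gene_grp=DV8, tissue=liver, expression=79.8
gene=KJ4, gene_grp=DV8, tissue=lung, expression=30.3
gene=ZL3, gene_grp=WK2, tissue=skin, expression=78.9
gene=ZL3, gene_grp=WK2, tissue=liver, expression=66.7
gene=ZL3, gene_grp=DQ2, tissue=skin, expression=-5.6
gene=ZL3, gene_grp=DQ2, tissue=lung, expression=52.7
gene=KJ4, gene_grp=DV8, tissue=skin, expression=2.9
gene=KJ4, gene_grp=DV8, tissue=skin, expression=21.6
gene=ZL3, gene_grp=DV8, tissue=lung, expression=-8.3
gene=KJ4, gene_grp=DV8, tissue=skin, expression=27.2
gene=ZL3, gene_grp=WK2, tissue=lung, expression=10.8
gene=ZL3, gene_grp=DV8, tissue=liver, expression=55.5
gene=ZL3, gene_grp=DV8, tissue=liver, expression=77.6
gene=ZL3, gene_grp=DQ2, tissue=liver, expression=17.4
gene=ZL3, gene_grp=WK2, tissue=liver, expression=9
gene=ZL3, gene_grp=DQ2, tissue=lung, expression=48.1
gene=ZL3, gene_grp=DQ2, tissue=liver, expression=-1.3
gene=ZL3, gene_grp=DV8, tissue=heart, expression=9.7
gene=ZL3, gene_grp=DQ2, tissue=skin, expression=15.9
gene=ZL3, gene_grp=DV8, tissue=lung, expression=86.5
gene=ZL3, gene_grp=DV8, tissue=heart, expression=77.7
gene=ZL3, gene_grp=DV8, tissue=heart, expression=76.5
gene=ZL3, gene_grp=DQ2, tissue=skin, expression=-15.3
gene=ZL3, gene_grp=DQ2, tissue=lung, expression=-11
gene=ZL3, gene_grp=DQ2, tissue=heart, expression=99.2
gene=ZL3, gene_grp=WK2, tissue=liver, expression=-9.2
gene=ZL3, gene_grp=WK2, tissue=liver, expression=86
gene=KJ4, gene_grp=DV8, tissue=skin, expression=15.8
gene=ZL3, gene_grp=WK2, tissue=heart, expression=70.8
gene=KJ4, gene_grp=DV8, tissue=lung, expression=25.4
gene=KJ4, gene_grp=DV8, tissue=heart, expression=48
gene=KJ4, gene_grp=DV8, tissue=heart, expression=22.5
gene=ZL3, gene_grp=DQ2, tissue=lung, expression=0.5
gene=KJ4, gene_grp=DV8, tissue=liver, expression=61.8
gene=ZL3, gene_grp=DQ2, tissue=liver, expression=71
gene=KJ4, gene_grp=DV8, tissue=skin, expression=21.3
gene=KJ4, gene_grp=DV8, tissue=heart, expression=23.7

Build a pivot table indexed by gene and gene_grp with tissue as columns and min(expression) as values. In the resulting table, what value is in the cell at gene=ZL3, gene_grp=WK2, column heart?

Rows with gene=ZL3, gene_grp=WK2 and tissue=heart: expression values are 93.1, 43.2, 32.4, 63.7, 70.8.
min(93.1, 43.2, 32.4, 63.7, 70.8) = 32.4.

32.4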